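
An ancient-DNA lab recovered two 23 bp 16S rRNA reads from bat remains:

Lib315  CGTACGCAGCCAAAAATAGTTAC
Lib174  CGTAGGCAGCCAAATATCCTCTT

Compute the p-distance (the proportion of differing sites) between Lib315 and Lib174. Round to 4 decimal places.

Differing sites — 5:C/G; 15:A/T; 18:A/C; 19:G/C; 21:T/C; 22:A/T; 23:C/T.
There are 7 differences over 23 sites, so p = 7/23 = 0.3043.

0.3043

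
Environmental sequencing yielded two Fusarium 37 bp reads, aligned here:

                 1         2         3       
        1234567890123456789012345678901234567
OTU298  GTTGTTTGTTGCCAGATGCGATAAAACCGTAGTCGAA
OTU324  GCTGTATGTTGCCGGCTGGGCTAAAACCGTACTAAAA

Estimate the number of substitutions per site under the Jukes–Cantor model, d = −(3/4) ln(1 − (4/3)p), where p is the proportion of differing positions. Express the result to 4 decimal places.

0.2940

Mismatches occur at site 2 (T↔C), site 6 (T↔A), site 14 (A↔G), site 16 (A↔C), site 19 (C↔G), site 21 (A↔C), site 32 (G↔C), site 34 (C↔A), site 35 (G↔A).
p = 9/37 = 0.243243.
d = −0.75 · ln(1 − (4/3)·0.243243) = −0.75 · ln(0.675676) = −0.75 · (-0.392042) = 0.2940.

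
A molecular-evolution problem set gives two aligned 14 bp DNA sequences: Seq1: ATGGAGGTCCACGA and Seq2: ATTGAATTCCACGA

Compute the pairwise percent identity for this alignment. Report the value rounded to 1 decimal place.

The sequences differ at positions 3 (G/T), 6 (G/A), 7 (G/T).
11 of the 14 sites match, so the percent identity is 11/14 × 100 = 78.6%.

78.6%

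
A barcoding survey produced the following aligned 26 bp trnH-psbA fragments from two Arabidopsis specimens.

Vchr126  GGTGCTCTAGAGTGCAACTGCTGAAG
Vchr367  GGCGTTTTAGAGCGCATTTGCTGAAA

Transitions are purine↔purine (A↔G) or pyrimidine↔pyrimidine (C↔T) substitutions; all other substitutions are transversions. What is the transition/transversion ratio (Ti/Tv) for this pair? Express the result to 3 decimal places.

6.000

Differing sites — 3:T/C (Ti); 5:C/T (Ti); 7:C/T (Ti); 13:T/C (Ti); 17:A/T (Tv); 18:C/T (Ti); 26:G/A (Ti).
Of the 7 differences, 6 transitions and 1 transversion, so Ti/Tv = 6/1 = 6.000.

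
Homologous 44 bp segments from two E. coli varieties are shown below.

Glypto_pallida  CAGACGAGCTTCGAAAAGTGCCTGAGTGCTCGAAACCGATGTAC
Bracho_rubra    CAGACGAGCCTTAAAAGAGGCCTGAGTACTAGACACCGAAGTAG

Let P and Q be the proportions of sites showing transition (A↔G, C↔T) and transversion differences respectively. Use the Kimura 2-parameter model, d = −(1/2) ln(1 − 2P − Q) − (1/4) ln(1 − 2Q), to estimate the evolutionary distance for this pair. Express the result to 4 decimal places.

Differing sites — 10:T/C (Ti); 12:C/T (Ti); 13:G/A (Ti); 17:A/G (Ti); 18:G/A (Ti); 19:T/G (Tv); 28:G/A (Ti); 31:C/A (Tv); 34:A/C (Tv); 40:T/A (Tv); 44:C/G (Tv).
Of the 11 differences, 6 transitions and 5 transversions over 44 sites: P = 6/44 = 0.136364, Q = 5/44 = 0.113636.
d = −0.5·ln(0.613636) − 0.25·ln(0.772728) = −0.5·(-0.488353) − 0.25·(-0.257828) = 0.3086.

0.3086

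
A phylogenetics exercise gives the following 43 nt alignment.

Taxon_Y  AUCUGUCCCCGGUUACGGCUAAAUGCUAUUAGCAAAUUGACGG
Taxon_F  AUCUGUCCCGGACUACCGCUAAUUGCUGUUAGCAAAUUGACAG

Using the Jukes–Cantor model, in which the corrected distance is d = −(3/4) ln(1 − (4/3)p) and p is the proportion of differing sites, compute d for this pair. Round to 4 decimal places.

The sequences differ at positions 10 (C/G), 12 (G/A), 13 (U/C), 17 (G/C), 23 (A/U), 28 (A/G), 42 (G/A).
p = 7/43 = 0.162791.
d = −0.75 · ln(1 − (4/3)·0.162791) = −0.75 · ln(0.782945) = −0.75 · (-0.244693) = 0.1835.

0.1835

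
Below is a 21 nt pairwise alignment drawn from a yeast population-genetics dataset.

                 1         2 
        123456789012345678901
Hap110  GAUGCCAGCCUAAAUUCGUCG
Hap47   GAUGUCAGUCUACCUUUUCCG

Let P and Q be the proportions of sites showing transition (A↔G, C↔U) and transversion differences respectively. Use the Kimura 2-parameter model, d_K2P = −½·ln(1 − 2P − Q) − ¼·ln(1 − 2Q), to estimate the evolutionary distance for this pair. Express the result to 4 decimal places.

Mismatches occur at site 5 (C→U, transition), site 9 (C→U, transition), site 13 (A→C, transversion), site 14 (A→C, transversion), site 17 (C→U, transition), site 18 (G→U, transversion), site 19 (U→C, transition).
Of the 7 differences, 4 transitions and 3 transversions over 21 sites: P = 4/21 = 0.190476, Q = 3/21 = 0.142857.
d = −0.5·ln(0.476191) − 0.25·ln(0.714286) = −0.5·(-0.741936) − 0.25·(-0.336472) = 0.4551.

0.4551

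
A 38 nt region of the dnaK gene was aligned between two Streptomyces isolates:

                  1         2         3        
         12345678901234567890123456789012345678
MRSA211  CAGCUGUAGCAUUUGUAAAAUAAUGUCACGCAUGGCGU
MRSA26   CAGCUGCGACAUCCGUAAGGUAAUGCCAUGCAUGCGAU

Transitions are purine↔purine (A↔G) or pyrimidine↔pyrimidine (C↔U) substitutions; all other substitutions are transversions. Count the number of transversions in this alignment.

2

Mismatches occur at site 7 (U/C, transition), site 8 (A/G, transition), site 9 (G/A, transition), site 13 (U/C, transition), site 14 (U/C, transition), site 19 (A/G, transition), site 20 (A/G, transition), site 26 (U/C, transition), site 29 (C/U, transition), site 35 (G/C, transversion), site 36 (C/G, transversion), site 37 (G/A, transition).
Of the 12 differences, 10 transitions and 2 transversions, so the answer is 2.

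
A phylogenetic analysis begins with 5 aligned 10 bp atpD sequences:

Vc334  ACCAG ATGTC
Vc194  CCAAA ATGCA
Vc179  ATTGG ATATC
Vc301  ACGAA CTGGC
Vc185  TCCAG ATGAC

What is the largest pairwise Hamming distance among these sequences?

8

Pairwise Hamming distances:
  Vc334 vs Vc194: 5
  Vc334 vs Vc179: 4
  Vc334 vs Vc301: 4
  Vc334 vs Vc185: 2
  Vc194 vs Vc179: 8
  Vc194 vs Vc301: 5
  Vc194 vs Vc185: 5
  Vc179 vs Vc301: 7
  Vc179 vs Vc185: 6
  Vc301 vs Vc185: 5
The largest is 8, between Vc194 and Vc179.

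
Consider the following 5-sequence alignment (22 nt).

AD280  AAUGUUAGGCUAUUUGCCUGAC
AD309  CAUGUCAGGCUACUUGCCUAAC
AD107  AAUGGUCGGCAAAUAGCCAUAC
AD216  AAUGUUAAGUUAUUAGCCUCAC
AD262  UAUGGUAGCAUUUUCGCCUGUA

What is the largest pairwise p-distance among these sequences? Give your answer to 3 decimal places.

0.545

Pairwise Hamming distances:
  AD280 vs AD309: 4
  AD280 vs AD107: 7
  AD280 vs AD216: 4
  AD280 vs AD262: 8
  AD309 vs AD107: 9
  AD309 vs AD216: 7
  AD309 vs AD262: 11
  AD107 vs AD216: 8
  AD107 vs AD262: 12
  AD216 vs AD262: 10
The largest is 12 mismatches, between AD107 and AD262; p = 12/22 = 0.545.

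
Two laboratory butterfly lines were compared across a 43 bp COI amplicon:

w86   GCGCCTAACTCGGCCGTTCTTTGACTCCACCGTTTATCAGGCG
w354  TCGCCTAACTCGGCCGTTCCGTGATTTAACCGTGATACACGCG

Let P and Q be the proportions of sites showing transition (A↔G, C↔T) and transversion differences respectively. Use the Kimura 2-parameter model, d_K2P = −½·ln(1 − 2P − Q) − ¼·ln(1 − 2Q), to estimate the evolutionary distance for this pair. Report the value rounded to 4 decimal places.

The sequences differ at positions 1 (G/T, transversion), 20 (T/C, transition), 21 (T/G, transversion), 25 (C/T, transition), 27 (C/T, transition), 28 (C/A, transversion), 34 (T/G, transversion), 35 (T/A, transversion), 36 (A/T, transversion), 37 (T/A, transversion), 40 (G/C, transversion).
Of the 11 differences, 3 transitions and 8 transversions over 43 sites: P = 3/43 = 0.069767, Q = 8/43 = 0.186047.
d = −0.5·ln(0.674419) − 0.25·ln(0.627906) = −0.5·(-0.393904) − 0.25·(-0.465365) = 0.3133.

0.3133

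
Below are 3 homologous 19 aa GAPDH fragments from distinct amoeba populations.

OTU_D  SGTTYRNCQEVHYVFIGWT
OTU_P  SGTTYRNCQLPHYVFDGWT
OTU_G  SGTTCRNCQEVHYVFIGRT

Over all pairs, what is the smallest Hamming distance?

Pairwise Hamming distances:
  OTU_D vs OTU_P: 3
  OTU_D vs OTU_G: 2
  OTU_P vs OTU_G: 5
The smallest is 2, between OTU_D and OTU_G.

2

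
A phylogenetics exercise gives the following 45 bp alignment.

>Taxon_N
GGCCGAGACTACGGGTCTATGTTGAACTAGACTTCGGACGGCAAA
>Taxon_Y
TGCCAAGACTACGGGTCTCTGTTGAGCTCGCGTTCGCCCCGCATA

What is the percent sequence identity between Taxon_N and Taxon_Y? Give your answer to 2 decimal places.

Mismatches occur at site 1 (G/T), site 5 (G/A), site 19 (A/C), site 26 (A/G), site 29 (A/C), site 31 (A/C), site 32 (C/G), site 37 (G/C), site 38 (A/C), site 40 (G/C), site 44 (A/T).
34 of the 45 sites match, so the percent identity is 34/45 × 100 = 75.56%.

75.56%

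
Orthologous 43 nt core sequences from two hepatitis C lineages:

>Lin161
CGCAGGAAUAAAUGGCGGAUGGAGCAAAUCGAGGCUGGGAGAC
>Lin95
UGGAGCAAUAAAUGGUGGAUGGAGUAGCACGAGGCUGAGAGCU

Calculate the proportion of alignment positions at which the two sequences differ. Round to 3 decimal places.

The sequences differ at positions 1 (C/U), 3 (C/G), 6 (G/C), 16 (C/U), 25 (C/U), 27 (A/G), 28 (A/C), 29 (U/A), 38 (G/A), 42 (A/C), 43 (C/U).
There are 11 differences over 43 sites, so p = 11/43 = 0.256.

0.256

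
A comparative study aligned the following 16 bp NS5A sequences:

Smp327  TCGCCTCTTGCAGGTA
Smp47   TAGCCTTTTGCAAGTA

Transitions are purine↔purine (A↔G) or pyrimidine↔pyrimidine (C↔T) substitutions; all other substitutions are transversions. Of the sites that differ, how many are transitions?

2

Mismatches occur at site 2 (C→A, transversion), site 7 (C→T, transition), site 13 (G→A, transition).
Of the 3 differences, 2 transitions and 1 transversion, so the answer is 2.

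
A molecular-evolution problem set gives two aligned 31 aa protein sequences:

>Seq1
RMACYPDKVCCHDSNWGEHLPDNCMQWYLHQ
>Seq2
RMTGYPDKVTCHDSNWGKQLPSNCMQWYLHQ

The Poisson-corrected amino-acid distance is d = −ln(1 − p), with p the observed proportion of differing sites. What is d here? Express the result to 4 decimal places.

Mismatches occur at site 3 (A/T), site 4 (C/G), site 10 (C/T), site 18 (E/K), site 19 (H/Q), site 22 (D/S).
p = 6/31 = 0.193548.
d = −ln(1 − 0.193548) = −ln(0.806452) = 0.2151.

0.2151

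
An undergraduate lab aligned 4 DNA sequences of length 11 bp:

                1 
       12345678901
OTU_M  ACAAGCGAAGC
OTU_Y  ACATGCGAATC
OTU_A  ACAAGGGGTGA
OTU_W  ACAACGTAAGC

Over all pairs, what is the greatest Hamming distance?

Pairwise Hamming distances:
  OTU_M vs OTU_Y: 2
  OTU_M vs OTU_A: 4
  OTU_M vs OTU_W: 3
  OTU_Y vs OTU_A: 6
  OTU_Y vs OTU_W: 5
  OTU_A vs OTU_W: 5
The largest is 6, between OTU_Y and OTU_A.

6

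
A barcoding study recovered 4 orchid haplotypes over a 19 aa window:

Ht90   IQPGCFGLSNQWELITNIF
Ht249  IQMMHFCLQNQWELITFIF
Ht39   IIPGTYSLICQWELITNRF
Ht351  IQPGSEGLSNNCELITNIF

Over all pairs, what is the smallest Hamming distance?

Pairwise Hamming distances:
  Ht90 vs Ht249: 6
  Ht90 vs Ht39: 7
  Ht90 vs Ht351: 4
  Ht249 vs Ht39: 10
  Ht249 vs Ht351: 9
  Ht39 vs Ht351: 9
The smallest is 4, between Ht90 and Ht351.

4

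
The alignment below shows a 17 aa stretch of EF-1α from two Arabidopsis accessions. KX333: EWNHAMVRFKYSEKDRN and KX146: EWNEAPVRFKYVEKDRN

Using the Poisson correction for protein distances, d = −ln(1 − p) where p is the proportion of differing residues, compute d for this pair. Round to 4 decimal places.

Differing sites — 4:H/E; 6:M/P; 12:S/V.
p = 3/17 = 0.176471.
d = −ln(1 − 0.176471) = −ln(0.823529) = 0.1942.

0.1942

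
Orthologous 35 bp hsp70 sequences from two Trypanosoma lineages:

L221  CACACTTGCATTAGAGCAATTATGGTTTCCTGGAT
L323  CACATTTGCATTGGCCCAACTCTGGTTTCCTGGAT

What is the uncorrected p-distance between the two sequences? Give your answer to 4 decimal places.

0.1714

The sequences differ at positions 5 (C/T), 13 (A/G), 15 (A/C), 16 (G/C), 20 (T/C), 22 (A/C).
There are 6 differences over 35 sites, so p = 6/35 = 0.1714.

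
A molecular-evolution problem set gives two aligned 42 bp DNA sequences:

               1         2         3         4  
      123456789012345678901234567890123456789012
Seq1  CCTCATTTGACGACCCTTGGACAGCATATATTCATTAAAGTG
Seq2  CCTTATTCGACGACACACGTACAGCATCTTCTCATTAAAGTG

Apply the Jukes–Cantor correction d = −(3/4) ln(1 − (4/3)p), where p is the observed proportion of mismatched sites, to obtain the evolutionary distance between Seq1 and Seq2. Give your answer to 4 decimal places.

0.2524

Differing sites — 4:C/T; 8:T/C; 15:C/A; 17:T/A; 18:T/C; 20:G/T; 28:A/C; 30:A/T; 31:T/C.
p = 9/42 = 0.214286.
d = −0.75 · ln(1 − (4/3)·0.214286) = −0.75 · ln(0.714285) = −0.75 · (-0.336473) = 0.2524.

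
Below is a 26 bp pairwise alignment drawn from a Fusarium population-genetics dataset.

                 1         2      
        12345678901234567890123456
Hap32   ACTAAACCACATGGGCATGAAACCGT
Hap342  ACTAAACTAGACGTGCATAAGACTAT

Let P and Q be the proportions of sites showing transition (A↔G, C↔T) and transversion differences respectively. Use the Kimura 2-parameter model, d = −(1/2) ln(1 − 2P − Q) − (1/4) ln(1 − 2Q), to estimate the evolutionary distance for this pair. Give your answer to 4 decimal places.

0.4284

Mismatches occur at site 8 (C↔T, transition), site 10 (C↔G, transversion), site 12 (T↔C, transition), site 14 (G↔T, transversion), site 19 (G↔A, transition), site 21 (A↔G, transition), site 24 (C↔T, transition), site 25 (G↔A, transition).
Of the 8 differences, 6 transitions and 2 transversions over 26 sites: P = 6/26 = 0.230769, Q = 2/26 = 0.076923.
d = −0.5·ln(0.461539) − 0.25·ln(0.846154) = −0.5·(-0.773189) − 0.25·(-0.167054) = 0.4284.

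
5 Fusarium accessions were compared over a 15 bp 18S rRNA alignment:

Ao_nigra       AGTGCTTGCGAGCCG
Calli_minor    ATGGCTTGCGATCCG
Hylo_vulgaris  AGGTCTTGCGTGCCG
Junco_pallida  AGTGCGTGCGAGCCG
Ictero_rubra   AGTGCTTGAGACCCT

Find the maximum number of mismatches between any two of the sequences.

6

Pairwise Hamming distances:
  Ao_nigra vs Calli_minor: 3
  Ao_nigra vs Hylo_vulgaris: 3
  Ao_nigra vs Junco_pallida: 1
  Ao_nigra vs Ictero_rubra: 3
  Calli_minor vs Hylo_vulgaris: 4
  Calli_minor vs Junco_pallida: 4
  Calli_minor vs Ictero_rubra: 5
  Hylo_vulgaris vs Junco_pallida: 4
  Hylo_vulgaris vs Ictero_rubra: 6
  Junco_pallida vs Ictero_rubra: 4
The largest is 6, between Hylo_vulgaris and Ictero_rubra.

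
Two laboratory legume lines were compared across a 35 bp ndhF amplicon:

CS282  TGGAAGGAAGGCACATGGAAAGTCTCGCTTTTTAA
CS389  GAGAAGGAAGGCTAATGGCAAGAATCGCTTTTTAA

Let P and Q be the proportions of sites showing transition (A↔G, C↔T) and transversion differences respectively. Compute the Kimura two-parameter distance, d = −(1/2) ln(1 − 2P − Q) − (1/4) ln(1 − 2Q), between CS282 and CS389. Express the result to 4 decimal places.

0.2347

The sequences differ at positions 1 (T/G, transversion), 2 (G/A, transition), 13 (A/T, transversion), 14 (C/A, transversion), 19 (A/C, transversion), 23 (T/A, transversion), 24 (C/A, transversion).
Of the 7 differences, 1 transition and 6 transversions over 35 sites: P = 1/35 = 0.028571, Q = 6/35 = 0.171429.
d = −0.5·ln(0.771429) − 0.25·ln(0.657142) = −0.5·(-0.259511) − 0.25·(-0.419855) = 0.2347.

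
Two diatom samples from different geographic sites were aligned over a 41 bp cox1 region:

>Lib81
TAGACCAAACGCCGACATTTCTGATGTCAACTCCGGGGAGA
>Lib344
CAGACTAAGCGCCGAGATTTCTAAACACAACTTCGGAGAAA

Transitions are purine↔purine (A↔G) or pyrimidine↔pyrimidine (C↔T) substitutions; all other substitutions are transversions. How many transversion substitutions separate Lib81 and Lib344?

Mismatches occur at site 1 (T/C, transition), site 6 (C/T, transition), site 9 (A/G, transition), site 16 (C/G, transversion), site 23 (G/A, transition), site 25 (T/A, transversion), site 26 (G/C, transversion), site 27 (T/A, transversion), site 33 (C/T, transition), site 37 (G/A, transition), site 40 (G/A, transition).
Of the 11 differences, 7 transitions and 4 transversions, so the answer is 4.

4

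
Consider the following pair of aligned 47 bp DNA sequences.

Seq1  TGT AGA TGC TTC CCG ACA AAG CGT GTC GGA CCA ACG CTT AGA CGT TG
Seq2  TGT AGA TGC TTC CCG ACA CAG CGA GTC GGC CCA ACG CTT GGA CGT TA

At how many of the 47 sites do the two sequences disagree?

The sequences differ at positions 19 (A/C), 24 (T/A), 30 (A/C), 40 (A/G), 47 (G/A).
That gives 5 mismatches out of 47 aligned sites, so the Hamming distance is 5.

5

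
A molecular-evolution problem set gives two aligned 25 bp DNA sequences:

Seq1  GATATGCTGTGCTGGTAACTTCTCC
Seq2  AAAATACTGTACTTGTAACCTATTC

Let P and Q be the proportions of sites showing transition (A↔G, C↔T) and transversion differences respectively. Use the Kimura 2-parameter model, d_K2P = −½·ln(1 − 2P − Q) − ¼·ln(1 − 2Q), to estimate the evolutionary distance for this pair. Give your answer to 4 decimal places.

Mismatches occur at site 1 (G↔A, transition), site 3 (T↔A, transversion), site 6 (G↔A, transition), site 11 (G↔A, transition), site 14 (G↔T, transversion), site 20 (T↔C, transition), site 22 (C↔A, transversion), site 24 (C↔T, transition).
Of the 8 differences, 5 transitions and 3 transversions over 25 sites: P = 5/25 = 0.200000, Q = 3/25 = 0.120000.
d = −0.5·ln(0.480000) − 0.25·ln(0.760000) = −0.5·(-0.733969) − 0.25·(-0.274437) = 0.4356.

0.4356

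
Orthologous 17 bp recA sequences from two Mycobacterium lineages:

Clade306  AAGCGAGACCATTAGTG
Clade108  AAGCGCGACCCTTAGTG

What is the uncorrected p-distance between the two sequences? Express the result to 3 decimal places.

The sequences differ at positions 6 (A/C), 11 (A/C).
There are 2 differences over 17 sites, so p = 2/17 = 0.118.

0.118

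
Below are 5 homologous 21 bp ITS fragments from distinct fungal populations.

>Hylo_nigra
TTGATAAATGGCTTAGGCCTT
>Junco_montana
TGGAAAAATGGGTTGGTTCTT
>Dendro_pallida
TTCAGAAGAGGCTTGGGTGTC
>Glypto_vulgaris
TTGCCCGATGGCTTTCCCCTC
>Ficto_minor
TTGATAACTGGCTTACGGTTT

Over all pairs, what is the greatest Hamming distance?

Pairwise Hamming distances:
  Hylo_nigra vs Junco_montana: 6
  Hylo_nigra vs Dendro_pallida: 8
  Hylo_nigra vs Glypto_vulgaris: 8
  Hylo_nigra vs Ficto_minor: 4
  Junco_montana vs Dendro_pallida: 9
  Junco_montana vs Glypto_vulgaris: 11
  Junco_montana vs Ficto_minor: 9
  Dendro_pallida vs Glypto_vulgaris: 12
  Dendro_pallida vs Ficto_minor: 9
  Glypto_vulgaris vs Ficto_minor: 10
The largest is 12, between Dendro_pallida and Glypto_vulgaris.

12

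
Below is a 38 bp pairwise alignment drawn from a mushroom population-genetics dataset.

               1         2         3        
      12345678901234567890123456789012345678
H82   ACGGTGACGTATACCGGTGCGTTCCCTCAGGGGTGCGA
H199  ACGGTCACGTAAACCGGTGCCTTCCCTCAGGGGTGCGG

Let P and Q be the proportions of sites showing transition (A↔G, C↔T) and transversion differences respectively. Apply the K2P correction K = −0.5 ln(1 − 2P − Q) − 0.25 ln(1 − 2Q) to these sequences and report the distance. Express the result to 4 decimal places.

The sequences differ at positions 6 (G/C, transversion), 12 (T/A, transversion), 21 (G/C, transversion), 38 (A/G, transition).
Of the 4 differences, 1 transition and 3 transversions over 38 sites: P = 1/38 = 0.026316, Q = 3/38 = 0.078947.
d = −0.5·ln(0.868421) − 0.25·ln(0.842106) = −0.5·(-0.141079) − 0.25·(-0.171849) = 0.1135.

0.1135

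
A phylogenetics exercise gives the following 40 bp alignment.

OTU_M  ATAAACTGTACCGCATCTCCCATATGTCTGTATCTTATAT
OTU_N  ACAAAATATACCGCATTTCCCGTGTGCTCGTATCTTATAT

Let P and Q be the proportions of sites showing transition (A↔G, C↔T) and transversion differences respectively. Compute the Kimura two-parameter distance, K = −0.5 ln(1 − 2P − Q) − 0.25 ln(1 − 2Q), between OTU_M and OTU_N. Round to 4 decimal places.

Differing sites — 2:T/C (Ti); 6:C/A (Tv); 8:G/A (Ti); 17:C/T (Ti); 22:A/G (Ti); 24:A/G (Ti); 27:T/C (Ti); 28:C/T (Ti); 29:T/C (Ti).
Of the 9 differences, 8 transitions and 1 transversion over 40 sites: P = 8/40 = 0.200000, Q = 1/40 = 0.025000.
d = −0.5·ln(0.575000) − 0.25·ln(0.950000) = −0.5·(-0.553385) − 0.25·(-0.051293) = 0.2895.

0.2895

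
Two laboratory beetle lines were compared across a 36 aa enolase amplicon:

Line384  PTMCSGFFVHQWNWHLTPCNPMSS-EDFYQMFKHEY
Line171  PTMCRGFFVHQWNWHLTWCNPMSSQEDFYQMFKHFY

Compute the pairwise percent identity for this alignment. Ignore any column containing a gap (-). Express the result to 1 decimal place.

Excluding the 1 gap column leaves 35 comparable sites.
Differing sites — 5:S/R; 18:P/W; 35:E/F.
32 of the 35 comparable sites match, so the percent identity is 32/35 × 100 = 91.4%.

91.4%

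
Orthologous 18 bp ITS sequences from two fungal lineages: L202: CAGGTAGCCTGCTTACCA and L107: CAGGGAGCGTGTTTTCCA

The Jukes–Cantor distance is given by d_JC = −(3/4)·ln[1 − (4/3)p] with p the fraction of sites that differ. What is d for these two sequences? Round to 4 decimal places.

0.2635

The sequences differ at positions 5 (T/G), 9 (C/G), 12 (C/T), 15 (A/T).
p = 4/18 = 0.222222.
d = −0.75 · ln(1 − (4/3)·0.222222) = −0.75 · ln(0.703704) = −0.75 · (-0.351397) = 0.2635.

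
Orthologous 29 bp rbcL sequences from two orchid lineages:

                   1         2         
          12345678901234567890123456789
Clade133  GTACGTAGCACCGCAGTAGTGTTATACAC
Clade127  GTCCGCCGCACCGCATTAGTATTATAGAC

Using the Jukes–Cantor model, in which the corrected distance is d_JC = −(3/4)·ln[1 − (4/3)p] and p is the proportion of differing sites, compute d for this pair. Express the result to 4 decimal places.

0.2421

The sequences differ at positions 3 (A/C), 6 (T/C), 7 (A/C), 16 (G/T), 21 (G/A), 27 (C/G).
p = 6/29 = 0.206897.
d = −0.75 · ln(1 − (4/3)·0.206897) = −0.75 · ln(0.724137) = −0.75 · (-0.322775) = 0.2421.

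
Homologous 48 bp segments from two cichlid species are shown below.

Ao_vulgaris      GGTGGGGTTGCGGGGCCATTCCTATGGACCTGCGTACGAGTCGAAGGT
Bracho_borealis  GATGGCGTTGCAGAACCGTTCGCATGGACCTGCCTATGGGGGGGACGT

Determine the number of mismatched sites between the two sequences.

The sequences differ at positions 2 (G/A), 6 (G/C), 12 (G/A), 14 (G/A), 15 (G/A), 18 (A/G), 22 (C/G), 23 (T/C), 34 (G/C), 37 (C/T), 39 (A/G), 41 (T/G), 42 (C/G), 44 (A/G), 46 (G/C).
That gives 15 mismatches out of 48 aligned sites, so the Hamming distance is 15.

15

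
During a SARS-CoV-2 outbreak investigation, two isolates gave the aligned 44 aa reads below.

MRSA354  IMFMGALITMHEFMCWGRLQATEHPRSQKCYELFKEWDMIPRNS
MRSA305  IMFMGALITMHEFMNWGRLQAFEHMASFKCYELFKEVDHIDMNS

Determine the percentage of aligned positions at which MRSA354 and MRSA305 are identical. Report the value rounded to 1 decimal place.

The sequences differ at positions 15 (C/N), 22 (T/F), 25 (P/M), 26 (R/A), 28 (Q/F), 37 (W/V), 39 (M/H), 41 (P/D), 42 (R/M).
35 of the 44 sites match, so the percent identity is 35/44 × 100 = 79.5%.

79.5%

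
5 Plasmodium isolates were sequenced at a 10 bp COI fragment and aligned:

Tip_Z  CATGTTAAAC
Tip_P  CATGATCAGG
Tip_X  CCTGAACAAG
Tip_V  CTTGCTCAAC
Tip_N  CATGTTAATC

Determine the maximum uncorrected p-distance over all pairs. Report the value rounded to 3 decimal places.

Pairwise Hamming distances:
  Tip_Z vs Tip_P: 4
  Tip_Z vs Tip_X: 5
  Tip_Z vs Tip_V: 3
  Tip_Z vs Tip_N: 1
  Tip_P vs Tip_X: 3
  Tip_P vs Tip_V: 4
  Tip_P vs Tip_N: 4
  Tip_X vs Tip_V: 4
  Tip_X vs Tip_N: 6
  Tip_V vs Tip_N: 4
The largest is 6 mismatches, between Tip_X and Tip_N; p = 6/10 = 0.600.

0.600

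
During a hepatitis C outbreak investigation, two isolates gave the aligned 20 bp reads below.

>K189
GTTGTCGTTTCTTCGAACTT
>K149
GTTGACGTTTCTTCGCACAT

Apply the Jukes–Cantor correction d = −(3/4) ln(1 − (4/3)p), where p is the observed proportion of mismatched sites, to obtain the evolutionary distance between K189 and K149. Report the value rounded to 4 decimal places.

The sequences differ at positions 5 (T/A), 16 (A/C), 19 (T/A).
p = 3/20 = 0.150000.
d = −0.75 · ln(1 − (4/3)·0.150000) = −0.75 · ln(0.800000) = −0.75 · (-0.223144) = 0.1674.

0.1674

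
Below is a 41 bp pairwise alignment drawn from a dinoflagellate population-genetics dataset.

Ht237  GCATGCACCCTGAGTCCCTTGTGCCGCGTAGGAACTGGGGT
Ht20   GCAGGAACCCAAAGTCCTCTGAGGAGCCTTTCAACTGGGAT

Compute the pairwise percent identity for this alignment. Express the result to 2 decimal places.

65.85%

The sequences differ at positions 4 (T/G), 6 (C/A), 11 (T/A), 12 (G/A), 18 (C/T), 19 (T/C), 22 (T/A), 24 (C/G), 25 (C/A), 28 (G/C), 30 (A/T), 31 (G/T), 32 (G/C), 40 (G/A).
27 of the 41 sites match, so the percent identity is 27/41 × 100 = 65.85%.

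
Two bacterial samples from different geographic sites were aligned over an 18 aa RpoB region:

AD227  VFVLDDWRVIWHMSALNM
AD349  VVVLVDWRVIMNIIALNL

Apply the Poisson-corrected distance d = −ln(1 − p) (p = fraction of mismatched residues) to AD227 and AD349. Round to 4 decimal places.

0.4925

Mismatches occur at site 2 (F/V), site 5 (D/V), site 11 (W/M), site 12 (H/N), site 13 (M/I), site 14 (S/I), site 18 (M/L).
p = 7/18 = 0.388889.
d = −ln(1 − 0.388889) = −ln(0.611111) = 0.4925.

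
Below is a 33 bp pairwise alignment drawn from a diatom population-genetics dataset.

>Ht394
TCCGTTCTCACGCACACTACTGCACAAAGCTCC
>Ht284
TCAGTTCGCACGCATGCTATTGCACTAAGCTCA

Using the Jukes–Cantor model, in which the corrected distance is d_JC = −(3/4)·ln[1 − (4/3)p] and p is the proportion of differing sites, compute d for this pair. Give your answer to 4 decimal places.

The sequences differ at positions 3 (C/A), 8 (T/G), 15 (C/T), 16 (A/G), 20 (C/T), 26 (A/T), 33 (C/A).
p = 7/33 = 0.212121.
d = −0.75 · ln(1 − (4/3)·0.212121) = −0.75 · ln(0.717172) = −0.75 · (-0.332440) = 0.2493.

0.2493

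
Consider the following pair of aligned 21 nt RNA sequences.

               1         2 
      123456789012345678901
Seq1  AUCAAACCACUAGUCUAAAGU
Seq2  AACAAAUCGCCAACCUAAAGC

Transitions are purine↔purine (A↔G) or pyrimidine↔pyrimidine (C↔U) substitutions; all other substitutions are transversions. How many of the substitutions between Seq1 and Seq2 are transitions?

6

Differing sites — 2:U/A (Tv); 7:C/U (Ti); 9:A/G (Ti); 11:U/C (Ti); 13:G/A (Ti); 14:U/C (Ti); 21:U/C (Ti).
Of the 7 differences, 6 transitions and 1 transversion, so the answer is 6.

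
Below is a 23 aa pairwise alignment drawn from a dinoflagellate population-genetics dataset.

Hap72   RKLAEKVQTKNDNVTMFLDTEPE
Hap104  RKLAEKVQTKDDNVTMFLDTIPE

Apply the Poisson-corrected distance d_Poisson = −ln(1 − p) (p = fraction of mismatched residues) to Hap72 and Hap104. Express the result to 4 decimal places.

0.0910

Mismatches occur at site 11 (N/D), site 21 (E/I).
p = 2/23 = 0.086957.
d = −ln(1 − 0.086957) = −ln(0.913043) = 0.0910.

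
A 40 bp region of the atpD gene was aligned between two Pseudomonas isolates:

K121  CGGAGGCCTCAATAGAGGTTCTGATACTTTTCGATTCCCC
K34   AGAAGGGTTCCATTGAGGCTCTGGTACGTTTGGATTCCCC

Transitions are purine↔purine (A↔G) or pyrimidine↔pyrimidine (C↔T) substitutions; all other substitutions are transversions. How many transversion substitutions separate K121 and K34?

6

Differing sites — 1:C/A (Tv); 3:G/A (Ti); 7:C/G (Tv); 8:C/T (Ti); 11:A/C (Tv); 14:A/T (Tv); 19:T/C (Ti); 24:A/G (Ti); 28:T/G (Tv); 32:C/G (Tv).
Of the 10 differences, 4 transitions and 6 transversions, so the answer is 6.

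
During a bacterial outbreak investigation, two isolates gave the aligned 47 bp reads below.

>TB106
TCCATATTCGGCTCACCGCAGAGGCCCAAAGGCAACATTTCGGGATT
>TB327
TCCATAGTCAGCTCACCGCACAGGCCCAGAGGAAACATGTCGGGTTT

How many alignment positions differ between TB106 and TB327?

The sequences differ at positions 7 (T/G), 10 (G/A), 21 (G/C), 29 (A/G), 33 (C/A), 39 (T/G), 45 (A/T).
That gives 7 mismatches out of 47 aligned sites, so the Hamming distance is 7.

7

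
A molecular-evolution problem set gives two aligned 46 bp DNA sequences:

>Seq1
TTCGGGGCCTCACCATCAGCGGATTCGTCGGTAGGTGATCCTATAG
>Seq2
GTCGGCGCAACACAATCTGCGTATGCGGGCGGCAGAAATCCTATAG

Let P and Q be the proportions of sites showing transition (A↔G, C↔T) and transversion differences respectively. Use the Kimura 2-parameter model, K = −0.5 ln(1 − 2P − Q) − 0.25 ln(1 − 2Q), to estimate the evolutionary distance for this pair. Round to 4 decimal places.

0.4828

The sequences differ at positions 1 (T/G, transversion), 6 (G/C, transversion), 9 (C/A, transversion), 10 (T/A, transversion), 14 (C/A, transversion), 18 (A/T, transversion), 22 (G/T, transversion), 25 (T/G, transversion), 28 (T/G, transversion), 29 (C/G, transversion), 30 (G/C, transversion), 32 (T/G, transversion), 33 (A/C, transversion), 34 (G/A, transition), 36 (T/A, transversion), 37 (G/A, transition).
Of the 16 differences, 2 transitions and 14 transversions over 46 sites: P = 2/46 = 0.043478, Q = 14/46 = 0.304348.
d = −0.5·ln(0.608696) − 0.25·ln(0.391304) = −0.5·(-0.496436) − 0.25·(-0.938271) = 0.4828.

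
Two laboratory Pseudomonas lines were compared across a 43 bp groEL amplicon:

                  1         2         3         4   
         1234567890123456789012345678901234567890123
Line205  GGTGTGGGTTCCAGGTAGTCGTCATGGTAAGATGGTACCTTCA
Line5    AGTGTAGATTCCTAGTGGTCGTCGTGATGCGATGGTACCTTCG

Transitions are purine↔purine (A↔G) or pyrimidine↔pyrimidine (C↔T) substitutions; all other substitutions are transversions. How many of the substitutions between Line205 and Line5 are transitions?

9

Differing sites — 1:G/A (Ti); 6:G/A (Ti); 8:G/A (Ti); 13:A/T (Tv); 14:G/A (Ti); 17:A/G (Ti); 24:A/G (Ti); 27:G/A (Ti); 29:A/G (Ti); 30:A/C (Tv); 43:A/G (Ti).
Of the 11 differences, 9 transitions and 2 transversions, so the answer is 9.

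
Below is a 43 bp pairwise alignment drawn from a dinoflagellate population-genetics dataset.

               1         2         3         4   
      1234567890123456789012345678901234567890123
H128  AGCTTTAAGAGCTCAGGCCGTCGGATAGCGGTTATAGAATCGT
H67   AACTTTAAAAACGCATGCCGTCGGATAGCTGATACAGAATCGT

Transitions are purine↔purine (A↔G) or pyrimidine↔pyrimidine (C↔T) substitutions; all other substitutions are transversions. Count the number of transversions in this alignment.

4

The sequences differ at positions 2 (G/A, transition), 9 (G/A, transition), 11 (G/A, transition), 13 (T/G, transversion), 16 (G/T, transversion), 30 (G/T, transversion), 32 (T/A, transversion), 35 (T/C, transition).
Of the 8 differences, 4 transitions and 4 transversions, so the answer is 4.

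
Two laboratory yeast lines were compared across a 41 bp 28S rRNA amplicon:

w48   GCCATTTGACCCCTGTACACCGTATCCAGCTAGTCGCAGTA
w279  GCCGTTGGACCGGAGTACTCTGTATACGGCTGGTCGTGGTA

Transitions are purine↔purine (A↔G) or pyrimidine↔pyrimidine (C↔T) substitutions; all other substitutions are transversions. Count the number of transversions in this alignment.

The sequences differ at positions 4 (A/G, transition), 7 (T/G, transversion), 12 (C/G, transversion), 13 (C/G, transversion), 14 (T/A, transversion), 19 (A/T, transversion), 21 (C/T, transition), 26 (C/A, transversion), 28 (A/G, transition), 32 (A/G, transition), 37 (C/T, transition), 38 (A/G, transition).
Of the 12 differences, 6 transitions and 6 transversions, so the answer is 6.

6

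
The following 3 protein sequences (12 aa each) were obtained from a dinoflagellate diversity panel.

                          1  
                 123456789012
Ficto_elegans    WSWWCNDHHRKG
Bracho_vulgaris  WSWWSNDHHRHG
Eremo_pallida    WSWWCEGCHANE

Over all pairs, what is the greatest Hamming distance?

7

Pairwise Hamming distances:
  Ficto_elegans vs Bracho_vulgaris: 2
  Ficto_elegans vs Eremo_pallida: 6
  Bracho_vulgaris vs Eremo_pallida: 7
The largest is 7, between Bracho_vulgaris and Eremo_pallida.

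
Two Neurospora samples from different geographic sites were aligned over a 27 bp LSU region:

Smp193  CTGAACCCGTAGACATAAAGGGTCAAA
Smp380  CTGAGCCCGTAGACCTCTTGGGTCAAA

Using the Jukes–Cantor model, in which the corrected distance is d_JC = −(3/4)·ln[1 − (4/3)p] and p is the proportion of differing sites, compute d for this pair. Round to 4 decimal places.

0.2127

Mismatches occur at site 5 (A↔G), site 15 (A↔C), site 17 (A↔C), site 18 (A↔T), site 19 (A↔T).
p = 5/27 = 0.185185.
d = −0.75 · ln(1 − (4/3)·0.185185) = −0.75 · ln(0.753087) = −0.75 · (-0.283575) = 0.2127.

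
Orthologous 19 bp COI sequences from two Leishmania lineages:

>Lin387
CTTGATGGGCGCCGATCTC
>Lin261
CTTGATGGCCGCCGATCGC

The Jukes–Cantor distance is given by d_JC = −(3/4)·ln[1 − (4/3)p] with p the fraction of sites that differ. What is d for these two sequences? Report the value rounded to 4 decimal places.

0.1134

Mismatches occur at site 9 (G/C), site 18 (T/G).
p = 2/19 = 0.105263.
d = −0.75 · ln(1 − (4/3)·0.105263) = −0.75 · ln(0.859649) = −0.75 · (-0.151231) = 0.1134.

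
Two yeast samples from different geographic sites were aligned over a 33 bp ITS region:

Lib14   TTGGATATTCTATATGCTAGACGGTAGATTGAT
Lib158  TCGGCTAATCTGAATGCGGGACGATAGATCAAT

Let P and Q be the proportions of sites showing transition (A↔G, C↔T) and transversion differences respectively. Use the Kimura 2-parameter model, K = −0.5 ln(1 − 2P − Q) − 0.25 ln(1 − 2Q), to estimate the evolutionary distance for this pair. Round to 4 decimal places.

0.4011

Mismatches occur at site 2 (T→C, transition), site 5 (A→C, transversion), site 8 (T→A, transversion), site 12 (A→G, transition), site 13 (T→A, transversion), site 18 (T→G, transversion), site 19 (A→G, transition), site 24 (G→A, transition), site 30 (T→C, transition), site 31 (G→A, transition).
Of the 10 differences, 6 transitions and 4 transversions over 33 sites: P = 6/33 = 0.181818, Q = 4/33 = 0.121212.
d = −0.5·ln(0.515152) − 0.25·ln(0.757576) = −0.5·(-0.663293) − 0.25·(-0.277631) = 0.4011.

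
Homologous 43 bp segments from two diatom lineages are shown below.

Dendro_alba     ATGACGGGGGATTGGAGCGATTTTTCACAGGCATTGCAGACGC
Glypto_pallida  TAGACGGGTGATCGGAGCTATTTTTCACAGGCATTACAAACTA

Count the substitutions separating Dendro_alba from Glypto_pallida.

9

The sequences differ at positions 1 (A/T), 2 (T/A), 9 (G/T), 13 (T/C), 19 (G/T), 36 (G/A), 39 (G/A), 42 (G/T), 43 (C/A).
That gives 9 mismatches out of 43 aligned sites, so the Hamming distance is 9.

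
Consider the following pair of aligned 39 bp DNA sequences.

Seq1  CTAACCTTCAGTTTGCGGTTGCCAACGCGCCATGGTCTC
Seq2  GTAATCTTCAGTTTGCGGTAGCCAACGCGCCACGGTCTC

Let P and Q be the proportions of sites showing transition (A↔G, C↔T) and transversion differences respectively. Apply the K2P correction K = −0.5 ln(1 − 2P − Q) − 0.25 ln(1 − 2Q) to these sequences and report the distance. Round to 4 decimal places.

0.1106

Differing sites — 1:C/G (Tv); 5:C/T (Ti); 20:T/A (Tv); 33:T/C (Ti).
Of the 4 differences, 2 transitions and 2 transversions over 39 sites: P = 2/39 = 0.051282, Q = 2/39 = 0.051282.
d = −0.5·ln(0.846154) − 0.25·ln(0.897436) = −0.5·(-0.167054) − 0.25·(-0.108213) = 0.1106.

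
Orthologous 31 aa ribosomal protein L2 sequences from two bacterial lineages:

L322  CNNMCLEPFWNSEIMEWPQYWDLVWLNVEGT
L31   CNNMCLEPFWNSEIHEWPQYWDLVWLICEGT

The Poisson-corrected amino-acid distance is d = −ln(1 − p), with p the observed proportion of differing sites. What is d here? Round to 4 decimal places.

0.1018

The sequences differ at positions 15 (M/H), 27 (N/I), 28 (V/C).
p = 3/31 = 0.096774.
d = −ln(1 − 0.096774) = −ln(0.903226) = 0.1018.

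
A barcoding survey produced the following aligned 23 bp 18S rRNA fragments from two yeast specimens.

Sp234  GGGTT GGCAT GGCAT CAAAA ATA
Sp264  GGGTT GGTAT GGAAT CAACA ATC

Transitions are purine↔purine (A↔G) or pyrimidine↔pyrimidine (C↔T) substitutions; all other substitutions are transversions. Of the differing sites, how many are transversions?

3

Differing sites — 8:C/T (Ti); 13:C/A (Tv); 19:A/C (Tv); 23:A/C (Tv).
Of the 4 differences, 1 transition and 3 transversions, so the answer is 3.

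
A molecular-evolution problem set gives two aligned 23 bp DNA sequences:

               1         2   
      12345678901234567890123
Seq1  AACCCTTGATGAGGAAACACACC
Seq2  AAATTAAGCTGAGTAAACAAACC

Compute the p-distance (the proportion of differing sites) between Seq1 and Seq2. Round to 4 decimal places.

Mismatches occur at site 3 (C/A), site 4 (C/T), site 5 (C/T), site 6 (T/A), site 7 (T/A), site 9 (A/C), site 14 (G/T), site 20 (C/A).
There are 8 differences over 23 sites, so p = 8/23 = 0.3478.

0.3478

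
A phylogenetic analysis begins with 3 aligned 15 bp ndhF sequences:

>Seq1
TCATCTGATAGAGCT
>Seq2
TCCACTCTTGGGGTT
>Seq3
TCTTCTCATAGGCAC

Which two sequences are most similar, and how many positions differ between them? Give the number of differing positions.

Pairwise Hamming distances:
  Seq1 vs Seq2: 7
  Seq1 vs Seq3: 6
  Seq2 vs Seq3: 7
The smallest is 6, between Seq1 and Seq3.

6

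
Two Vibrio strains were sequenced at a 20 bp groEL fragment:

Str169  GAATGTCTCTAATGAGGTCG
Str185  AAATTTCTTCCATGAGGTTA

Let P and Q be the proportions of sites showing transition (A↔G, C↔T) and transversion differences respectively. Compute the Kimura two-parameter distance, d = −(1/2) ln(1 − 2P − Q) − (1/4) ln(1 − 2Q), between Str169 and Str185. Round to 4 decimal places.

0.5139

Mismatches occur at site 1 (G→A, transition), site 5 (G→T, transversion), site 9 (C→T, transition), site 10 (T→C, transition), site 11 (A→C, transversion), site 19 (C→T, transition), site 20 (G→A, transition).
Of the 7 differences, 5 transitions and 2 transversions over 20 sites: P = 5/20 = 0.250000, Q = 2/20 = 0.100000.
d = −0.5·ln(0.400000) − 0.25·ln(0.800000) = −0.5·(-0.916291) − 0.25·(-0.223144) = 0.5139.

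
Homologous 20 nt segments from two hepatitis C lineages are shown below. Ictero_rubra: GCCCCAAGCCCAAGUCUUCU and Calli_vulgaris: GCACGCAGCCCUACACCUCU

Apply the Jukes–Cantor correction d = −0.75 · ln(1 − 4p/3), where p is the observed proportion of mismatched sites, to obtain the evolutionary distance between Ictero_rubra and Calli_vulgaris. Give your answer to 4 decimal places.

0.4715

Differing sites — 3:C/A; 5:C/G; 6:A/C; 12:A/U; 14:G/C; 15:U/A; 17:U/C.
p = 7/20 = 0.350000.
d = −0.75 · ln(1 − (4/3)·0.350000) = −0.75 · ln(0.533333) = −0.75 · (-0.628609) = 0.4715.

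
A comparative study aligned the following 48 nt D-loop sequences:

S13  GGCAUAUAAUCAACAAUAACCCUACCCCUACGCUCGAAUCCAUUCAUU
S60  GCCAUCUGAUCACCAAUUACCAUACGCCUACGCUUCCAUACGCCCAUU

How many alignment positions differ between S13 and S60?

14

Mismatches occur at site 2 (G↔C), site 6 (A↔C), site 8 (A↔G), site 13 (A↔C), site 18 (A↔U), site 22 (C↔A), site 26 (C↔G), site 35 (C↔U), site 36 (G↔C), site 37 (A↔C), site 40 (C↔A), site 42 (A↔G), site 43 (U↔C), site 44 (U↔C).
That gives 14 mismatches out of 48 aligned sites, so the Hamming distance is 14.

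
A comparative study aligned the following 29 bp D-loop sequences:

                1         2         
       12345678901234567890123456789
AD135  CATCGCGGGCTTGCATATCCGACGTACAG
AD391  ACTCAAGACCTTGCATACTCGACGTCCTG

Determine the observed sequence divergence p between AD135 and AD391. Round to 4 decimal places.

Mismatches occur at site 1 (C→A), site 2 (A→C), site 5 (G→A), site 6 (C→A), site 8 (G→A), site 9 (G→C), site 18 (T→C), site 19 (C→T), site 26 (A→C), site 28 (A→T).
There are 10 differences over 29 sites, so p = 10/29 = 0.3448.

0.3448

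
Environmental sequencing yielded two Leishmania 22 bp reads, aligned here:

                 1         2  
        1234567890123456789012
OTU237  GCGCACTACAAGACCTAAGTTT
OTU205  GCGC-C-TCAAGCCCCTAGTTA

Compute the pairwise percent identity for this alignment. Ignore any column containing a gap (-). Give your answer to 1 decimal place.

Excluding the 2 gap columns leaves 20 comparable sites.
Mismatches occur at site 8 (A↔T), site 13 (A↔C), site 16 (T↔C), site 17 (A↔T), site 22 (T↔A).
15 of the 20 comparable sites match, so the percent identity is 15/20 × 100 = 75.0%.

75.0%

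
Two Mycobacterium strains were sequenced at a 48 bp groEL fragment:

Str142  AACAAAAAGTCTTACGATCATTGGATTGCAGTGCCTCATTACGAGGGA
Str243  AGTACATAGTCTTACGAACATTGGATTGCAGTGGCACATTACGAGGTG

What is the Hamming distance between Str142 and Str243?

Differing sites — 2:A/G; 3:C/T; 5:A/C; 7:A/T; 18:T/A; 34:C/G; 36:T/A; 47:G/T; 48:A/G.
That gives 9 mismatches out of 48 aligned sites, so the Hamming distance is 9.

9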